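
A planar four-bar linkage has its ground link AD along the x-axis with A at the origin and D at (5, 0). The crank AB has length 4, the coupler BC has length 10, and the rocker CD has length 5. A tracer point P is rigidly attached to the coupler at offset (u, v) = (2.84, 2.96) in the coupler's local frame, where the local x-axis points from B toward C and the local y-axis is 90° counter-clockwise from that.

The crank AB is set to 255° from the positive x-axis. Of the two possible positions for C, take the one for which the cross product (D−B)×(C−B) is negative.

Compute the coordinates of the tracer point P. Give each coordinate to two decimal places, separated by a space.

1.57 -0.69

A=(0,0), D=(5.00,0)
B = A + 4.00·(cos255°, sin255°) = (-1.0353, -3.8637)
|BD| = 7.1661
circle(B,10.00) ∩ circle(D,5.00): a=8.8160, h=4.7199
  candidates: C₊=(3.8448,4.8647) cross=33.823; C₋=(8.9344,-3.0855) cross=-33.823
  mode - wants cross < 0 → take C=(8.9344,-3.0855) (cross=-33.823)
ex = (C−B)/|BC| = (0.9970,0.0778); ey = (-0.0778,0.9970)
P = B + 2.84·ex + 2.96·ey = (1.5658,-0.6917)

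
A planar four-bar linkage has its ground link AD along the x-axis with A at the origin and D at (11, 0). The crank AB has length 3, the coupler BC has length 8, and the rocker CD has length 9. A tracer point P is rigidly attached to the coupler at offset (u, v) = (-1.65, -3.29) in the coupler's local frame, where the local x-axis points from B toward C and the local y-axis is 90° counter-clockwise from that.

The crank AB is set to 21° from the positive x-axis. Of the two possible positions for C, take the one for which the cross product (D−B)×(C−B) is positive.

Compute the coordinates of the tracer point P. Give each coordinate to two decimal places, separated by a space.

A=(0,0), D=(11.00,0)
B = A + 3.00·(cos21°, sin21°) = (2.8007, 1.0751)
|BD| = 8.2694
circle(B,8.00) ∩ circle(D,9.00): a=3.1068, h=7.3721
  candidates: C₊=(6.8397,7.9807) cross=60.963; C₋=(4.9228,-6.6383) cross=-60.963
  mode + wants cross > 0 → take C=(6.8397,7.9807) (cross=60.963)
ex = (C−B)/|BC| = (0.5049,0.8632); ey = (-0.8632,0.5049)
P = B + -1.65·ex + -3.29·ey = (4.8076,-2.0102)

4.81 -2.01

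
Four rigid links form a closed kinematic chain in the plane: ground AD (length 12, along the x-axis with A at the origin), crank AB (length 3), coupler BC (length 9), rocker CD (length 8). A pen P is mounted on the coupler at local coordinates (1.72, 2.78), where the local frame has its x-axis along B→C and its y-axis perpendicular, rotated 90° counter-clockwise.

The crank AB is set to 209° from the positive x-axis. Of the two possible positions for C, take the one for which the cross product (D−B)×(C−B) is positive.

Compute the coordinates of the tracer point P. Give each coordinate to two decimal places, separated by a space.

A=(0,0), D=(12.00,0)
B = A + 3.00·(cos209°, sin209°) = (-2.6239, -1.4544)
|BD| = 14.6960
circle(B,9.00) ∩ circle(D,8.00): a=7.9264, h=4.2629
  candidates: C₊=(4.8417,3.5720) cross=62.648; C₋=(5.6855,-4.9119) cross=-62.648
  mode + wants cross > 0 → take C=(4.8417,3.5720) (cross=62.648)
ex = (C−B)/|BC| = (0.8295,0.5585); ey = (-0.5585,0.8295)
P = B + 1.72·ex + 2.78·ey = (-2.7497,1.8122)

-2.75 1.81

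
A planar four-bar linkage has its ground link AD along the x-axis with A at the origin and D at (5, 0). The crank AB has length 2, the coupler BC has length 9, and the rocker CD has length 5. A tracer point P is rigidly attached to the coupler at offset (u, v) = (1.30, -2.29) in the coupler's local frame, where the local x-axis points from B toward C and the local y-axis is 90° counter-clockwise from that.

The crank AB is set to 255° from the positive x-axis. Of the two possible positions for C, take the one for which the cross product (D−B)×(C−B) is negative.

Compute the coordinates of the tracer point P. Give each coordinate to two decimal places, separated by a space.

A=(0,0), D=(5.00,0)
B = A + 2.00·(cos255°, sin255°) = (-0.5176, -1.9319)
|BD| = 5.8461
circle(B,9.00) ∩ circle(D,5.00): a=7.7126, h=4.6385
  candidates: C₊=(5.2288,4.9948) cross=27.117; C₋=(8.2945,-3.7612) cross=-27.117
  mode - wants cross < 0 → take C=(8.2945,-3.7612) (cross=-27.117)
ex = (C−B)/|BC| = (0.9791,-0.2033); ey = (0.2033,0.9791)
P = B + 1.30·ex + -2.29·ey = (0.2898,-4.4383)

0.29 -4.44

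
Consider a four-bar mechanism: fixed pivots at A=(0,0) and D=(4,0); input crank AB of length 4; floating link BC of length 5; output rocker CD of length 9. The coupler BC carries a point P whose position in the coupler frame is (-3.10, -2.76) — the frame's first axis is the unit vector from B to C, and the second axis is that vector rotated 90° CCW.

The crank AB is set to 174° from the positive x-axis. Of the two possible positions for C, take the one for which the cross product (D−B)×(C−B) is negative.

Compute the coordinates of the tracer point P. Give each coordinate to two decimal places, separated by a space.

A=(0,0), D=(4.00,0)
B = A + 4.00·(cos174°, sin174°) = (-3.9781, 0.4181)
|BD| = 7.9890
circle(B,5.00) ∩ circle(D,9.00): a=0.4897, h=4.9760
  candidates: C₊=(-3.2286,5.3616) cross=39.753; C₋=(-3.7495,-4.5767) cross=-39.753
  mode - wants cross < 0 → take C=(-3.7495,-4.5767) (cross=-39.753)
ex = (C−B)/|BC| = (0.0457,-0.9990); ey = (0.9990,0.0457)
P = B + -3.10·ex + -2.76·ey = (-6.8769,3.3887)

-6.88 3.39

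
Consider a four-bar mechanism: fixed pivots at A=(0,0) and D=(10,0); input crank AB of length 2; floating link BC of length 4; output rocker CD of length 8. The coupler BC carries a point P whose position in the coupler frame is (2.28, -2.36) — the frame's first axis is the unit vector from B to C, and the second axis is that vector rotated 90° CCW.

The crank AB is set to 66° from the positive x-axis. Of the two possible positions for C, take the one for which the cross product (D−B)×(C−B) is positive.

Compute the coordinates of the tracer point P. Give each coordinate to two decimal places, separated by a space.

A=(0,0), D=(10.00,0)
B = A + 2.00·(cos66°, sin66°) = (0.8135, 1.8271)
|BD| = 9.3665
circle(B,4.00) ∩ circle(D,8.00): a=2.1209, h=3.3914
  candidates: C₊=(3.5552,4.7397) cross=31.766; C₋=(2.2321,-1.9129) cross=-31.766
  mode + wants cross > 0 → take C=(3.5552,4.7397) (cross=31.766)
ex = (C−B)/|BC| = (0.6854,0.7281); ey = (-0.7281,0.6854)
P = B + 2.28·ex + -2.36·ey = (4.0947,1.8696)

4.09 1.87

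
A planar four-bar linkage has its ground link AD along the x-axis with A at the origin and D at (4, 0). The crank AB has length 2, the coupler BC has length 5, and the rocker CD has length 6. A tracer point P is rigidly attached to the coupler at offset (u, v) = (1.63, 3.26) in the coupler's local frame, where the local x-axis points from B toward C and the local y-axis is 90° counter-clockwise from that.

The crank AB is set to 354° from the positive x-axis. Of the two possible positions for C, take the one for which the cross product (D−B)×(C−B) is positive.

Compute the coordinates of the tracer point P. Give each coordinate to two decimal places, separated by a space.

-1.66 -0.17

A=(0,0), D=(4.00,0)
B = A + 2.00·(cos354°, sin354°) = (1.9890, -0.2091)
|BD| = 2.0218
circle(B,5.00) ∩ circle(D,6.00): a=-1.7095, h=4.6987
  candidates: C₊=(-0.1971,4.2877) cross=9.500; C₋=(0.7746,-5.0593) cross=-9.500
  mode + wants cross > 0 → take C=(-0.1971,4.2877) (cross=9.500)
ex = (C−B)/|BC| = (-0.4372,0.8993); ey = (-0.8993,-0.4372)
P = B + 1.63·ex + 3.26·ey = (-1.6555,-0.1685)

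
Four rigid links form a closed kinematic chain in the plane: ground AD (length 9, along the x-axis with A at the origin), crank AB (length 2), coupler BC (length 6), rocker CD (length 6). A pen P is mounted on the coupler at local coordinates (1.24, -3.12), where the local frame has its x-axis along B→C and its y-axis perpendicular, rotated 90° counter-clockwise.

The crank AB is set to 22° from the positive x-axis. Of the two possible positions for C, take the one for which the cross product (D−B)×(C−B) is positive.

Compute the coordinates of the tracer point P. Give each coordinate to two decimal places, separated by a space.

4.99 -0.46

A=(0,0), D=(9.00,0)
B = A + 2.00·(cos22°, sin22°) = (1.8544, 0.7492)
|BD| = 7.1848
circle(B,6.00) ∩ circle(D,6.00): a=3.5924, h=4.8057
  candidates: C₊=(5.9283,5.1541) cross=34.528; C₋=(4.9261,-4.4049) cross=-34.528
  mode + wants cross > 0 → take C=(5.9283,5.1541) (cross=34.528)
ex = (C−B)/|BC| = (0.6790,0.7341); ey = (-0.7341,0.6790)
P = B + 1.24·ex + -3.12·ey = (4.9869,-0.4589)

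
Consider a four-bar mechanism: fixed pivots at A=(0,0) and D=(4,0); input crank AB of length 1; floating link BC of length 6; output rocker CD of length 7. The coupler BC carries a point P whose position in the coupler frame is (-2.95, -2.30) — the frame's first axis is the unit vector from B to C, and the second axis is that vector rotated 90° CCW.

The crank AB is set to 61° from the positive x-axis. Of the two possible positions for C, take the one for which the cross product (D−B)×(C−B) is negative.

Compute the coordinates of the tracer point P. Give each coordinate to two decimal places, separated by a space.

A=(0,0), D=(4.00,0)
B = A + 1.00·(cos61°, sin61°) = (0.4848, 0.8746)
|BD| = 3.6224
circle(B,6.00) ∩ circle(D,7.00): a=0.0168, h=6.0000
  candidates: C₊=(1.9498,6.6930) cross=21.734; C₋=(-0.9476,-4.9519) cross=-21.734
  mode - wants cross < 0 → take C=(-0.9476,-4.9519) (cross=-21.734)
ex = (C−B)/|BC| = (-0.2387,-0.9711); ey = (0.9711,-0.2387)
P = B + -2.95·ex + -2.30·ey = (-1.0444,4.2884)

-1.04 4.29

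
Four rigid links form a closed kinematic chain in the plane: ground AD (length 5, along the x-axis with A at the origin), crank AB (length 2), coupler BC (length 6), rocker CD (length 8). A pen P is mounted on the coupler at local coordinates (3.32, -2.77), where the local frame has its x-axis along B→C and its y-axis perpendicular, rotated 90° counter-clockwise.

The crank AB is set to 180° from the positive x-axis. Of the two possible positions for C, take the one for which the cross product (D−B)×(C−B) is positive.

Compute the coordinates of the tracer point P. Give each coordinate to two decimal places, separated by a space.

1.51 2.52

A=(0,0), D=(5.00,0)
B = A + 2.00·(cos180°, sin180°) = (-2.0000, 0.0000)
|BD| = 7.0000
circle(B,6.00) ∩ circle(D,8.00): a=1.5000, h=5.8095
  candidates: C₊=(-0.5000,5.8095) cross=40.666; C₋=(-0.5000,-5.8095) cross=-40.666
  mode + wants cross > 0 → take C=(-0.5000,5.8095) (cross=40.666)
ex = (C−B)/|BC| = (0.2500,0.9682); ey = (-0.9682,0.2500)
P = B + 3.32·ex + -2.77·ey = (1.5120,2.5221)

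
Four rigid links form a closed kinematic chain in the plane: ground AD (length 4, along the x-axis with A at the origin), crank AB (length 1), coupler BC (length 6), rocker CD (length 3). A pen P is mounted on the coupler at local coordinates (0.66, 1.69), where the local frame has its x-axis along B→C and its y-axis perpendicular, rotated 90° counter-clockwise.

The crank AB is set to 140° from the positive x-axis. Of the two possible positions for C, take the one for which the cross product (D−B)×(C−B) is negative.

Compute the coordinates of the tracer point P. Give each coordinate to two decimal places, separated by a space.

0.78 1.58

A=(0,0), D=(4.00,0)
B = A + 1.00·(cos140°, sin140°) = (-0.7660, 0.6428)
|BD| = 4.8092
circle(B,6.00) ∩ circle(D,3.00): a=5.2117, h=2.9729
  candidates: C₊=(4.7963,2.8924) cross=14.297; C₋=(4.0016,-3.0000) cross=-14.297
  mode - wants cross < 0 → take C=(4.0016,-3.0000) (cross=-14.297)
ex = (C−B)/|BC| = (0.7946,-0.6071); ey = (0.6071,0.7946)
P = B + 0.66·ex + 1.69·ey = (0.7844,1.5850)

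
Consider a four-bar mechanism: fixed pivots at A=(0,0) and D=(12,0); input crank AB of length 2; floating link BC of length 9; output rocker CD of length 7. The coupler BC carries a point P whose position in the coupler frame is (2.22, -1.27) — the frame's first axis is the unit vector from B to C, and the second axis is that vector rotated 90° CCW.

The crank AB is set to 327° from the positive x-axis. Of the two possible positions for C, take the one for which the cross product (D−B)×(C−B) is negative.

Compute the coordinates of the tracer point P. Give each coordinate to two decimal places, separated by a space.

A=(0,0), D=(12.00,0)
B = A + 2.00·(cos327°, sin327°) = (1.6773, -1.0893)
|BD| = 10.3800
circle(B,9.00) ∩ circle(D,7.00): a=6.7314, h=5.9739
  candidates: C₊=(7.7447,5.5581) cross=62.009; C₋=(8.9985,-6.3238) cross=-62.009
  mode - wants cross < 0 → take C=(8.9985,-6.3238) (cross=-62.009)
ex = (C−B)/|BC| = (0.8135,-0.5816); ey = (0.5816,0.8135)
P = B + 2.22·ex + -1.27·ey = (2.7446,-3.4136)

2.74 -3.41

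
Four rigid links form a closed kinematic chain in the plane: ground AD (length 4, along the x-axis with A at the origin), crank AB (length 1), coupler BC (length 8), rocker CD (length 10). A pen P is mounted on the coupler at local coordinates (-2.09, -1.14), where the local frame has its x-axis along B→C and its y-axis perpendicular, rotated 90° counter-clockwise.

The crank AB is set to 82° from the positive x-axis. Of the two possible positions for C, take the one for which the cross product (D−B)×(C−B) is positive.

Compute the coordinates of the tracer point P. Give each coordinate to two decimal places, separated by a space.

1.42 -1.02

A=(0,0), D=(4.00,0)
B = A + 1.00·(cos82°, sin82°) = (0.1392, 0.9903)
|BD| = 3.9858
circle(B,8.00) ∩ circle(D,10.00): a=-2.5231, h=7.5917
  candidates: C₊=(-0.4187,8.9708) cross=30.259; C₋=(-4.1910,-5.7365) cross=-30.259
  mode + wants cross > 0 → take C=(-0.4187,8.9708) (cross=30.259)
ex = (C−B)/|BC| = (-0.0697,0.9976); ey = (-0.9976,-0.0697)
P = B + -2.09·ex + -1.14·ey = (1.4221,-1.0151)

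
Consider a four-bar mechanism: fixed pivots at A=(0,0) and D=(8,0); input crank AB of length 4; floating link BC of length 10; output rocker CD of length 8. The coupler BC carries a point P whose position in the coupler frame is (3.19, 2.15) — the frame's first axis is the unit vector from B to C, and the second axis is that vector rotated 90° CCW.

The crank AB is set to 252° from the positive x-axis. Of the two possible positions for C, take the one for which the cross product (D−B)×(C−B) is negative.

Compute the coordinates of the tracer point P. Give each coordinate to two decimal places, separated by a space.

A=(0,0), D=(8.00,0)
B = A + 4.00·(cos252°, sin252°) = (-1.2361, -3.8042)
|BD| = 9.9888
circle(B,10.00) ∩ circle(D,8.00): a=6.7964, h=7.3354
  candidates: C₊=(2.2545,5.5668) cross=73.272; C₋=(7.8419,-7.9984) cross=-73.272
  mode - wants cross < 0 → take C=(7.8419,-7.9984) (cross=-73.272)
ex = (C−B)/|BC| = (0.9078,-0.4194); ey = (0.4194,0.9078)
P = B + 3.19·ex + 2.15·ey = (2.5615,-3.1904)

2.56 -3.19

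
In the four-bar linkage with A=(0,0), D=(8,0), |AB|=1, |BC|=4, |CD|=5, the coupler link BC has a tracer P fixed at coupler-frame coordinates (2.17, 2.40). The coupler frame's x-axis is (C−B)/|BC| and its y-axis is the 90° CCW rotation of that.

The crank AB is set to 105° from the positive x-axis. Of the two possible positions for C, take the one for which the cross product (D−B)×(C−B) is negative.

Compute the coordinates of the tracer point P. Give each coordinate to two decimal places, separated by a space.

A=(0,0), D=(8.00,0)
B = A + 1.00·(cos105°, sin105°) = (-0.2588, 0.9659)
|BD| = 8.3151
circle(B,4.00) ∩ circle(D,5.00): a=3.6164, h=1.7093
  candidates: C₊=(3.5316,2.2436) cross=14.213; C₋=(3.1345,-1.1519) cross=-14.213
  mode - wants cross < 0 → take C=(3.1345,-1.1519) (cross=-14.213)
ex = (C−B)/|BC| = (0.8483,-0.5295); ey = (0.5295,0.8483)
P = B + 2.17·ex + 2.40·ey = (2.8528,1.8530)

2.85 1.85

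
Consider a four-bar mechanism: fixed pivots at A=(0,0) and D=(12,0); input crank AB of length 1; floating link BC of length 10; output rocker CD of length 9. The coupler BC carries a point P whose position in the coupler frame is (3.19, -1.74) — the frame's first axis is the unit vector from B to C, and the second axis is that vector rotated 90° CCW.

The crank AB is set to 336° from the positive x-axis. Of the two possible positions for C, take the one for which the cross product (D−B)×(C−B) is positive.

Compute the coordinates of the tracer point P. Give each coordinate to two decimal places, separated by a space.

A=(0,0), D=(12.00,0)
B = A + 1.00·(cos336°, sin336°) = (0.9135, -0.4067)
|BD| = 11.0939
circle(B,10.00) ∩ circle(D,9.00): a=6.4033, h=7.6810
  candidates: C₊=(7.0309,7.5039) cross=85.213; C₋=(7.5941,-7.8478) cross=-85.213
  mode + wants cross > 0 → take C=(7.0309,7.5039) (cross=85.213)
ex = (C−B)/|BC| = (0.6117,0.7911); ey = (-0.7911,0.6117)
P = B + 3.19·ex + -1.74·ey = (4.2414,1.0523)

4.24 1.05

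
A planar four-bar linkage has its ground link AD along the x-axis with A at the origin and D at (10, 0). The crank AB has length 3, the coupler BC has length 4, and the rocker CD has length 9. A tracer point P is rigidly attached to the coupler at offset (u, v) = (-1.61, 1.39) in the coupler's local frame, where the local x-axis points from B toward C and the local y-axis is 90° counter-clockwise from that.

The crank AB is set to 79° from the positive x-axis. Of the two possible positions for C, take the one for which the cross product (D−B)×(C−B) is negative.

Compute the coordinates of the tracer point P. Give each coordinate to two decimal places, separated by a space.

A=(0,0), D=(10.00,0)
B = A + 3.00·(cos79°, sin79°) = (0.5724, 2.9449)
|BD| = 9.8768
circle(B,4.00) ∩ circle(D,9.00): a=1.6479, h=3.6448
  candidates: C₊=(3.2321,5.9326) cross=35.999; C₋=(1.0586,-1.0255) cross=-35.999
  mode - wants cross < 0 → take C=(1.0586,-1.0255) (cross=-35.999)
ex = (C−B)/|BC| = (0.1215,-0.9926); ey = (0.9926,0.1215)
P = B + -1.61·ex + 1.39·ey = (1.7564,4.7119)

1.76 4.71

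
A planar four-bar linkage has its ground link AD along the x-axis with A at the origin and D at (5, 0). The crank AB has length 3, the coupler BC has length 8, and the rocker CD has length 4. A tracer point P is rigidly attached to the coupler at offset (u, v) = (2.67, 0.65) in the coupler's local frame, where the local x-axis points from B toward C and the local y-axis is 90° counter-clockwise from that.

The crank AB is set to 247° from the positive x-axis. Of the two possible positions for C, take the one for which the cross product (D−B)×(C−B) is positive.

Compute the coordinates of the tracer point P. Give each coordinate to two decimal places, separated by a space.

-0.13 -0.22

A=(0,0), D=(5.00,0)
B = A + 3.00·(cos247°, sin247°) = (-1.1722, -2.7615)
|BD| = 6.7618
circle(B,8.00) ∩ circle(D,4.00): a=6.9303, h=3.9965
  candidates: C₊=(3.5216,3.7168) cross=27.023; C₋=(6.7859,-3.5792) cross=-27.023
  mode + wants cross > 0 → take C=(3.5216,3.7168) (cross=27.023)
ex = (C−B)/|BC| = (0.5867,0.8098); ey = (-0.8098,0.5867)
P = B + 2.67·ex + 0.65·ey = (-0.1320,-0.2180)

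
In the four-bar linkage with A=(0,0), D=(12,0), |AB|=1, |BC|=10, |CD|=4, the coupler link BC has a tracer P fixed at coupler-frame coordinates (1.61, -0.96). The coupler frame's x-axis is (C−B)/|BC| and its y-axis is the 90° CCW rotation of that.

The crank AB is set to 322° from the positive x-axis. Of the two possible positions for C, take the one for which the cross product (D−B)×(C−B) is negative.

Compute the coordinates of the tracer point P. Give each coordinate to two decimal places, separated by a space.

A=(0,0), D=(12.00,0)
B = A + 1.00·(cos322°, sin322°) = (0.7880, -0.6157)
|BD| = 11.2289
circle(B,10.00) ∩ circle(D,4.00): a=9.3548, h=3.5338
  candidates: C₊=(9.9350,3.4257) cross=39.681; C₋=(10.3225,-3.6312) cross=-39.681
  mode - wants cross < 0 → take C=(10.3225,-3.6312) (cross=-39.681)
ex = (C−B)/|BC| = (0.9534,-0.3016); ey = (0.3016,0.9534)
P = B + 1.61·ex + -0.96·ey = (2.0336,-2.0165)

2.03 -2.02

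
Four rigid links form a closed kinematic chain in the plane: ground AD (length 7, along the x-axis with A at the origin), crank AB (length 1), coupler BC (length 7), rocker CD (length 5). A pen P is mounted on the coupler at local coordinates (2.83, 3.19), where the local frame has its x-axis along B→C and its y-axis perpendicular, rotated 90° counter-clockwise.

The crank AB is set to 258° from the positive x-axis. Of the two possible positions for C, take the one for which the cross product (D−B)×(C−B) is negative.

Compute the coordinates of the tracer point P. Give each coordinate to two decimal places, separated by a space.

3.91 0.14

A=(0,0), D=(7.00,0)
B = A + 1.00·(cos258°, sin258°) = (-0.2079, -0.9781)
|BD| = 7.2740
circle(B,7.00) ∩ circle(D,5.00): a=5.2867, h=4.5881
  candidates: C₊=(4.4138,4.2792) cross=33.374; C₋=(5.6477,-4.8137) cross=-33.374
  mode - wants cross < 0 → take C=(5.6477,-4.8137) (cross=-33.374)
ex = (C−B)/|BC| = (0.8365,-0.5479); ey = (0.5479,0.8365)
P = B + 2.83·ex + 3.19·ey = (3.9074,0.1397)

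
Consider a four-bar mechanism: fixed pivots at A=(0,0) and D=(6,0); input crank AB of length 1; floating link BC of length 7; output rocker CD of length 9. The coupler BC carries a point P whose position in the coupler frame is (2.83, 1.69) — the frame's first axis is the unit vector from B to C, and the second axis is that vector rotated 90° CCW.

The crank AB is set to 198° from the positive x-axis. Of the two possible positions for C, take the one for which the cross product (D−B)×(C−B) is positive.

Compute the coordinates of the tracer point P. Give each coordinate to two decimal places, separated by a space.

A=(0,0), D=(6.00,0)
B = A + 1.00·(cos198°, sin198°) = (-0.9511, -0.3090)
|BD| = 6.9579
circle(B,7.00) ∩ circle(D,9.00): a=1.1794, h=6.8999
  candidates: C₊=(-0.0792,6.6365) cross=48.009; C₋=(0.5336,-7.1498) cross=-48.009
  mode + wants cross > 0 → take C=(-0.0792,6.6365) (cross=48.009)
ex = (C−B)/|BC| = (0.1245,0.9922); ey = (-0.9922,0.1245)
P = B + 2.83·ex + 1.69·ey = (-2.2754,2.7094)

-2.28 2.71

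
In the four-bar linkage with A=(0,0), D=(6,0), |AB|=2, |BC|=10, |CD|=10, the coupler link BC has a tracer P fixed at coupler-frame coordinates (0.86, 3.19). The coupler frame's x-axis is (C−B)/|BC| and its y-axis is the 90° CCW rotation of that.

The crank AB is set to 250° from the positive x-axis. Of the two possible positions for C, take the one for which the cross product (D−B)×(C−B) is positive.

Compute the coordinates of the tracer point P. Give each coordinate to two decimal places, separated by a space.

-3.79 -0.77

A=(0,0), D=(6.00,0)
B = A + 2.00·(cos250°, sin250°) = (-0.6840, -1.8794)
|BD| = 6.9432
circle(B,10.00) ∩ circle(D,10.00): a=3.4716, h=9.3781
  candidates: C₊=(0.1195,8.0883) cross=65.114; C₋=(5.1964,-9.9677) cross=-65.114
  mode + wants cross > 0 → take C=(0.1195,8.0883) (cross=65.114)
ex = (C−B)/|BC| = (0.0804,0.9968); ey = (-0.9968,0.0804)
P = B + 0.86·ex + 3.19·ey = (-3.7946,-0.7658)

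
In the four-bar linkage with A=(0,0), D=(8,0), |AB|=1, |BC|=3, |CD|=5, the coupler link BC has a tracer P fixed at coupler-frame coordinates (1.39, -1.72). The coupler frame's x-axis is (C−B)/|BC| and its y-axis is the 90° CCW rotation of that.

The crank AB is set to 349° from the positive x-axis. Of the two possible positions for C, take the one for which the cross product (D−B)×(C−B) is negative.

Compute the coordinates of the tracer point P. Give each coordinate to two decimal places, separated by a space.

1.09 -2.40

A=(0,0), D=(8.00,0)
B = A + 1.00·(cos349°, sin349°) = (0.9816, -0.1908)
|BD| = 7.0210
circle(B,3.00) ∩ circle(D,5.00): a=2.3710, h=1.8380
  candidates: C₊=(3.3018,1.7109) cross=12.904; C₋=(3.4017,-1.9637) cross=-12.904
  mode - wants cross < 0 → take C=(3.4017,-1.9637) (cross=-12.904)
ex = (C−B)/|BC| = (0.8067,-0.5910); ey = (0.5910,0.8067)
P = B + 1.39·ex + -1.72·ey = (1.0865,-2.3998)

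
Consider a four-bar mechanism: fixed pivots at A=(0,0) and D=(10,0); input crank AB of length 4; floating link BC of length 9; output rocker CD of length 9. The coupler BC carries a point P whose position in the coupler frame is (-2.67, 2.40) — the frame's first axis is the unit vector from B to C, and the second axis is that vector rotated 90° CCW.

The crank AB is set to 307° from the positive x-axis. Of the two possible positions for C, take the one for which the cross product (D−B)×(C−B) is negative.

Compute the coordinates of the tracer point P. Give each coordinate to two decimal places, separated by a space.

1.90 0.36

A=(0,0), D=(10.00,0)
B = A + 4.00·(cos307°, sin307°) = (2.4073, -3.1945)
|BD| = 8.2374
circle(B,9.00) ∩ circle(D,9.00): a=4.1187, h=8.0023
  candidates: C₊=(3.1003,5.7787) cross=65.918; C₋=(9.3070,-8.9733) cross=-65.918
  mode - wants cross < 0 → take C=(9.3070,-8.9733) (cross=-65.918)
ex = (C−B)/|BC| = (0.7666,-0.6421); ey = (0.6421,0.7666)
P = B + -2.67·ex + 2.40·ey = (1.9013,0.3597)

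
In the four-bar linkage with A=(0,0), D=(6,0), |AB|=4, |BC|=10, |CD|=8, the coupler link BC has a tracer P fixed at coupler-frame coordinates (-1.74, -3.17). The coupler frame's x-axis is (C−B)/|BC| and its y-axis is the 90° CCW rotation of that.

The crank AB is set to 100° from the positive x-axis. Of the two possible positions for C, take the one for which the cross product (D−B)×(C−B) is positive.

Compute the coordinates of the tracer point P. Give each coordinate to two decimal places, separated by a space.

-1.17 0.35

A=(0,0), D=(6.00,0)
B = A + 4.00·(cos100°, sin100°) = (-0.6946, 3.9392)
|BD| = 7.7676
circle(B,10.00) ∩ circle(D,8.00): a=6.2011, h=7.8451
  candidates: C₊=(8.6285,7.5559) cross=60.938; C₋=(0.6714,-5.9670) cross=-60.938
  mode + wants cross > 0 → take C=(8.6285,7.5559) (cross=60.938)
ex = (C−B)/|BC| = (0.9323,0.3617); ey = (-0.3617,0.9323)
P = B + -1.74·ex + -3.17·ey = (-1.1703,0.3545)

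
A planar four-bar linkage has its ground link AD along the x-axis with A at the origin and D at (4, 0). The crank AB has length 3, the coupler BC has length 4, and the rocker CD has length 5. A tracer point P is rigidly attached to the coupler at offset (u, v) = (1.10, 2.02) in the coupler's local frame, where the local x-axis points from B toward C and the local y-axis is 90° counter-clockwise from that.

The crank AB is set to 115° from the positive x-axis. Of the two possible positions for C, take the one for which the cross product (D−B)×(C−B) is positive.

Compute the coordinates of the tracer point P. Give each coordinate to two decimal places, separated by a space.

-1.30 5.02

A=(0,0), D=(4.00,0)
B = A + 3.00·(cos115°, sin115°) = (-1.2679, 2.7189)
|BD| = 5.9281
circle(B,4.00) ∩ circle(D,5.00): a=2.2050, h=3.3374
  candidates: C₊=(2.2222,4.6733) cross=19.784; C₋=(-0.8391,-1.2580) cross=-19.784
  mode + wants cross > 0 → take C=(2.2222,4.6733) (cross=19.784)
ex = (C−B)/|BC| = (0.8725,0.4886); ey = (-0.4886,0.8725)
P = B + 1.10·ex + 2.02·ey = (-1.2950,5.0188)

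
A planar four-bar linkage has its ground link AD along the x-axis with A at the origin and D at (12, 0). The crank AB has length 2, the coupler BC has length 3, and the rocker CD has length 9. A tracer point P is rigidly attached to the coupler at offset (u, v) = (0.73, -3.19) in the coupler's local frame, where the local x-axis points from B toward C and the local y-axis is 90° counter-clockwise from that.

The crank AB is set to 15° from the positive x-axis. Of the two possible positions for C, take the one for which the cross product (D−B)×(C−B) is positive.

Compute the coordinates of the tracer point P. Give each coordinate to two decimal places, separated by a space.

A=(0,0), D=(12.00,0)
B = A + 2.00·(cos15°, sin15°) = (1.9319, 0.5176)
|BD| = 10.0814
circle(B,3.00) ∩ circle(D,9.00): a=1.4698, h=2.6153
  candidates: C₊=(3.5340,3.0540) cross=26.366; C₋=(3.2654,-2.1697) cross=-26.366
  mode + wants cross > 0 → take C=(3.5340,3.0540) (cross=26.366)
ex = (C−B)/|BC| = (0.5341,0.8455); ey = (-0.8455,0.5341)
P = B + 0.73·ex + -3.19·ey = (5.0187,-0.5688)

5.02 -0.57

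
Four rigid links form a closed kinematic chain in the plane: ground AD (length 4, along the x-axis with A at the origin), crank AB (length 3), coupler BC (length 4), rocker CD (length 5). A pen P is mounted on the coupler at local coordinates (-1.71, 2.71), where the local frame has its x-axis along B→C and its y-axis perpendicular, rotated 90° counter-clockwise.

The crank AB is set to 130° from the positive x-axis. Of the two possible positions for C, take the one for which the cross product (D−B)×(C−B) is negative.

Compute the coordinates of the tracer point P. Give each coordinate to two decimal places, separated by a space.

0.16 4.72

A=(0,0), D=(4.00,0)
B = A + 3.00·(cos130°, sin130°) = (-1.9284, 2.2981)
|BD| = 6.3582
circle(B,4.00) ∩ circle(D,5.00): a=2.4714, h=3.1452
  candidates: C₊=(1.5127,4.3375) cross=19.998; C₋=(-0.7609,-1.5277) cross=-19.998
  mode - wants cross < 0 → take C=(-0.7609,-1.5277) (cross=-19.998)
ex = (C−B)/|BC| = (0.2919,-0.9565); ey = (0.9565,0.2919)
P = B + -1.71·ex + 2.71·ey = (0.1645,4.7246)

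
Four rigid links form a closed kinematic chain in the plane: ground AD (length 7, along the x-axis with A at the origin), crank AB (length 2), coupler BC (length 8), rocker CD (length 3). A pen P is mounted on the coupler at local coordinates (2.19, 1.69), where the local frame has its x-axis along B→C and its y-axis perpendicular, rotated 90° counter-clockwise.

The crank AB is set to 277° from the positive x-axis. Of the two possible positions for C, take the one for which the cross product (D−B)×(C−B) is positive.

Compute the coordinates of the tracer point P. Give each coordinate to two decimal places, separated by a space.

0.92 0.70

A=(0,0), D=(7.00,0)
B = A + 2.00·(cos277°, sin277°) = (0.2437, -1.9851)
|BD| = 7.0419
circle(B,8.00) ∩ circle(D,3.00): a=7.4261, h=2.9753
  candidates: C₊=(6.5300,2.9630) cross=20.952; C₋=(8.2074,-2.7463) cross=-20.952
  mode + wants cross > 0 → take C=(6.5300,2.9630) (cross=20.952)
ex = (C−B)/|BC| = (0.7858,0.6185); ey = (-0.6185,0.7858)
P = B + 2.19·ex + 1.69·ey = (0.9193,0.6974)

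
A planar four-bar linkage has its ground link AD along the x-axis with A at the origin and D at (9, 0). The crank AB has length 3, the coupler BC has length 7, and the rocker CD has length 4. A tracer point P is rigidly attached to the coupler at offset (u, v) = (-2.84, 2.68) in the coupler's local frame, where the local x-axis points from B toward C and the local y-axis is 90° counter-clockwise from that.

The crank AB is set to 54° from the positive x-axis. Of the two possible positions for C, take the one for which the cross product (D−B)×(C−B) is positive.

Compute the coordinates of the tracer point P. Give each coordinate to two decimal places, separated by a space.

-1.60 4.41

A=(0,0), D=(9.00,0)
B = A + 3.00·(cos54°, sin54°) = (1.7634, 2.4271)
|BD| = 7.6328
circle(B,7.00) ∩ circle(D,4.00): a=5.9781, h=3.6417
  candidates: C₊=(8.5892,3.9788) cross=27.796; C₋=(6.2732,-2.9266) cross=-27.796
  mode + wants cross > 0 → take C=(8.5892,3.9788) (cross=27.796)
ex = (C−B)/|BC| = (0.9751,0.2217); ey = (-0.2217,0.9751)
P = B + -2.84·ex + 2.68·ey = (-1.6001,4.4108)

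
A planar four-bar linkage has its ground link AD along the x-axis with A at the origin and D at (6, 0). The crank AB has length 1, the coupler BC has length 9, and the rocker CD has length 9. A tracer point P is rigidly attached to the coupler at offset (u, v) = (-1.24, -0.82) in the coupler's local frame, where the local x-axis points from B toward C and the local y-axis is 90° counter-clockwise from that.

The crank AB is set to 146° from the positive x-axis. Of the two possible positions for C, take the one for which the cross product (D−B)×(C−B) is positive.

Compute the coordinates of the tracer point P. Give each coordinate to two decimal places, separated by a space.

-0.66 -0.92

A=(0,0), D=(6.00,0)
B = A + 1.00·(cos146°, sin146°) = (-0.8290, 0.5592)
|BD| = 6.8519
circle(B,9.00) ∩ circle(D,9.00): a=3.4259, h=8.3224
  candidates: C₊=(3.2647,8.5743) cross=57.024; C₋=(1.9063,-8.0151) cross=-57.024
  mode + wants cross > 0 → take C=(3.2647,8.5743) (cross=57.024)
ex = (C−B)/|BC| = (0.4549,0.8906); ey = (-0.8906,0.4549)
P = B + -1.24·ex + -0.82·ey = (-0.6628,-0.9181)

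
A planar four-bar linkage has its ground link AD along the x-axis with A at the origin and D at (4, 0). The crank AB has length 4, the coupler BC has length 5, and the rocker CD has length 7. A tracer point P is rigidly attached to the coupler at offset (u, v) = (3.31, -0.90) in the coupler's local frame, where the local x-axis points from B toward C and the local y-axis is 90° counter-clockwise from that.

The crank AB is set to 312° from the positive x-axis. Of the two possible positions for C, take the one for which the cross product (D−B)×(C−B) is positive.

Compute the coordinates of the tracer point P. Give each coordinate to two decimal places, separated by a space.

-0.64 -2.09

A=(0,0), D=(4.00,0)
B = A + 4.00·(cos312°, sin312°) = (2.6765, -2.9726)
|BD| = 3.2539
circle(B,5.00) ∩ circle(D,7.00): a=-2.0609, h=4.5555
  candidates: C₊=(-2.3234,-3.0025) cross=14.823; C₋=(5.9999,-6.7082) cross=-14.823
  mode + wants cross > 0 → take C=(-2.3234,-3.0025) (cross=14.823)
ex = (C−B)/|BC| = (-1.0000,-0.0060); ey = (0.0060,-1.0000)
P = B + 3.31·ex + -0.90·ey = (-0.6388,-2.0924)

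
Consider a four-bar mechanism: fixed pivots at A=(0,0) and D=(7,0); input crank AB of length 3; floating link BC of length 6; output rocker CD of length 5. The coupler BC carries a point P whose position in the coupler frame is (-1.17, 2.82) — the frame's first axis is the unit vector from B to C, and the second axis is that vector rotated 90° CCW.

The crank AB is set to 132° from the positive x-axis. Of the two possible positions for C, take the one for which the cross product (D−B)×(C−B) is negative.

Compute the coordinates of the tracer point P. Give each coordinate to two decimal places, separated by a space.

-0.93 5.09

A=(0,0), D=(7.00,0)
B = A + 3.00·(cos132°, sin132°) = (-2.0074, 2.2294)
|BD| = 9.2792
circle(B,6.00) ∩ circle(D,5.00): a=5.2323, h=2.9365
  candidates: C₊=(3.7772,3.8228) cross=27.248; C₋=(2.3661,-1.8781) cross=-27.248
  mode - wants cross < 0 → take C=(2.3661,-1.8781) (cross=-27.248)
ex = (C−B)/|BC| = (0.7289,-0.6846); ey = (0.6846,0.7289)
P = B + -1.17·ex + 2.82·ey = (-0.9297,5.0860)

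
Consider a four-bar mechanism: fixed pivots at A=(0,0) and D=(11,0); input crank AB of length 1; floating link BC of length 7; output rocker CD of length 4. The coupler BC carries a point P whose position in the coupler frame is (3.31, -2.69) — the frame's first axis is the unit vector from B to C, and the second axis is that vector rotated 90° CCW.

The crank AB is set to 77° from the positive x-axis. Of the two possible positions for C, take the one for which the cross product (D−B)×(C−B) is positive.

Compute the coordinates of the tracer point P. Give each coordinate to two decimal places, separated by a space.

A=(0,0), D=(11.00,0)
B = A + 1.00·(cos77°, sin77°) = (0.2250, 0.9744)
|BD| = 10.8190
circle(B,7.00) ∩ circle(D,4.00): a=6.9346, h=0.9546
  candidates: C₊=(7.2173,1.3006) cross=10.328; C₋=(7.0454,-0.6009) cross=-10.328
  mode + wants cross > 0 → take C=(7.2173,1.3006) (cross=10.328)
ex = (C−B)/|BC| = (0.9989,0.0466); ey = (-0.0466,0.9989)
P = B + 3.31·ex + -2.69·ey = (3.6567,-1.5585)

3.66 -1.56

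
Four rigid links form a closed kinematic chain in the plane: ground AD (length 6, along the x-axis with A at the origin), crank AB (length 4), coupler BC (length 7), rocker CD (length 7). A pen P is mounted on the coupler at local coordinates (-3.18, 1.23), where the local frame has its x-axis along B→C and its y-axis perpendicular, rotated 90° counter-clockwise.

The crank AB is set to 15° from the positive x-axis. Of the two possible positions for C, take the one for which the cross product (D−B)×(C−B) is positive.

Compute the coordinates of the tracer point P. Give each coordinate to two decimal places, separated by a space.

1.01 -0.83

A=(0,0), D=(6.00,0)
B = A + 4.00·(cos15°, sin15°) = (3.8637, 1.0353)
|BD| = 2.3739
circle(B,7.00) ∩ circle(D,7.00): a=1.1870, h=6.8986
  candidates: C₊=(7.9404,6.7257) cross=16.377; C₋=(1.9233,-5.6904) cross=-16.377
  mode + wants cross > 0 → take C=(7.9404,6.7257) (cross=16.377)
ex = (C−B)/|BC| = (0.5824,0.8129); ey = (-0.8129,0.5824)
P = B + -3.18·ex + 1.23·ey = (1.0118,-0.8335)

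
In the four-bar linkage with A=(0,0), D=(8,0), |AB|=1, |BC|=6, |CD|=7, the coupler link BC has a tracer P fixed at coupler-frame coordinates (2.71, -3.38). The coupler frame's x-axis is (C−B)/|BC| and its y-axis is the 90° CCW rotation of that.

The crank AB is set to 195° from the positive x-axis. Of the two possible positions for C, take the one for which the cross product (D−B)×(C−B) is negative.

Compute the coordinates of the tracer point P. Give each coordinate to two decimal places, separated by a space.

A=(0,0), D=(8.00,0)
B = A + 1.00·(cos195°, sin195°) = (-0.9659, -0.2588)
|BD| = 8.9697
circle(B,6.00) ∩ circle(D,7.00): a=3.7602, h=4.6756
  candidates: C₊=(2.6578,4.5233) cross=41.938; C₋=(2.9276,-4.8240) cross=-41.938
  mode - wants cross < 0 → take C=(2.9276,-4.8240) (cross=-41.938)
ex = (C−B)/|BC| = (0.6489,-0.7609); ey = (0.7609,0.6489)
P = B + 2.71·ex + -3.38·ey = (-1.7791,-4.5141)

-1.78 -4.51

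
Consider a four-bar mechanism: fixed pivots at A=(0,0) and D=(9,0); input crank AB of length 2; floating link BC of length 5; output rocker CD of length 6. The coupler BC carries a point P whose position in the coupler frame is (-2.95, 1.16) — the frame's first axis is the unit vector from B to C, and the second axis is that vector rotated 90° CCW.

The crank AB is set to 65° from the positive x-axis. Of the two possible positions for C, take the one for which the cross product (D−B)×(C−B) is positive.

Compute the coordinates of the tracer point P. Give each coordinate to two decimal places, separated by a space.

A=(0,0), D=(9.00,0)
B = A + 2.00·(cos65°, sin65°) = (0.8452, 1.8126)
|BD| = 8.3538
circle(B,5.00) ∩ circle(D,6.00): a=3.5185, h=3.5525
  candidates: C₊=(5.0507,4.5170) cross=29.677; C₋=(3.5091,-2.4187) cross=-29.677
  mode + wants cross > 0 → take C=(5.0507,4.5170) (cross=29.677)
ex = (C−B)/|BC| = (0.8411,0.5409); ey = (-0.5409,0.8411)
P = B + -2.95·ex + 1.16·ey = (-2.2634,1.1927)

-2.26 1.19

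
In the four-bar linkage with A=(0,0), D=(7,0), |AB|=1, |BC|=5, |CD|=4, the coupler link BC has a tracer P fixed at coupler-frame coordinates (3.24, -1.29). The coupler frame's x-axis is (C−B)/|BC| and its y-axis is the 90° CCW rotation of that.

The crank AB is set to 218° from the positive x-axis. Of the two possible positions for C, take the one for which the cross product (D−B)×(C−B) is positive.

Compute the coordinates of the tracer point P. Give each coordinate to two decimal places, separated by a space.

2.66 -0.06

A=(0,0), D=(7.00,0)
B = A + 1.00·(cos218°, sin218°) = (-0.7880, -0.6157)
|BD| = 7.8123
circle(B,5.00) ∩ circle(D,4.00): a=4.4822, h=2.2159
  candidates: C₊=(3.5056,1.9466) cross=17.311; C₋=(3.8548,-2.4714) cross=-17.311
  mode + wants cross > 0 → take C=(3.5056,1.9466) (cross=17.311)
ex = (C−B)/|BC| = (0.8587,0.5124); ey = (-0.5124,0.8587)
P = B + 3.24·ex + -1.29·ey = (2.6553,-0.0631)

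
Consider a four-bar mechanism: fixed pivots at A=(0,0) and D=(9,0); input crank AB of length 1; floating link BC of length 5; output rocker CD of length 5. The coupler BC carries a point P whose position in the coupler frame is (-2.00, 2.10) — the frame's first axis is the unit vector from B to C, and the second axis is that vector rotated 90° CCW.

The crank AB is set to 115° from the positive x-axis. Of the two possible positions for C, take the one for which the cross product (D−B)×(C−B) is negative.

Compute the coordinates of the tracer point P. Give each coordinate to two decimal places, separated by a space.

A=(0,0), D=(9.00,0)
B = A + 1.00·(cos115°, sin115°) = (-0.4226, 0.9063)
|BD| = 9.4661
circle(B,5.00) ∩ circle(D,5.00): a=4.7331, h=1.6119
  candidates: C₊=(4.4430,2.0576) cross=15.258; C₋=(4.1344,-1.1513) cross=-15.258
  mode - wants cross < 0 → take C=(4.1344,-1.1513) (cross=-15.258)
ex = (C−B)/|BC| = (0.9114,-0.4115); ey = (0.4115,0.9114)
P = B + -2.00·ex + 2.10·ey = (-1.3812,3.6433)

-1.38 3.64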